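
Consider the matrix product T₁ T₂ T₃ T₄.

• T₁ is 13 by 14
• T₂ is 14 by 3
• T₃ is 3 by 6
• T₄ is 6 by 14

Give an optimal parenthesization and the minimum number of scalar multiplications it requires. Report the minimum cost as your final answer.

Adjacent pairs: T₁T₂ = 13·14·3 = 546; T₂T₃ = 14·3·6 = 252; T₃T₄ = 3·6·14 = 252.
Length 3: T₁..T₃: k=1: 0+252+13·14·6=1344; k=2: 546+0+13·3·6=780 → min 780 | T₂..T₄: k=2: 0+252+14·3·14=840; k=3: 252+0+14·6·14=1428 → min 840.
Length 4: T₁..T₄: k=1: 0+840+13·14·14=3388; k=2: 546+252+13·3·14=1344; k=3: 780+0+13·6·14=1872 → min 1344.
Optimal parenthesization: ((T₁ T₂) (T₃ T₄)) with cost 1344.

1344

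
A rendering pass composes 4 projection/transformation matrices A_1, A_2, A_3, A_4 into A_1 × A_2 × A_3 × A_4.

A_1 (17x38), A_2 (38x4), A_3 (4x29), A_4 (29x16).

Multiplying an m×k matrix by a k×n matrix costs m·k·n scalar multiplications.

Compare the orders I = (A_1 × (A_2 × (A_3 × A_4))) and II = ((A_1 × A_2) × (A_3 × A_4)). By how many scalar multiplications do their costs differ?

Order I = (A_1 × (A_2 × (A_3 × A_4))): (A_3 × A_4): 4×29 by 29×16 → 4×16, cost 4·29·16 = 1856; (A_2 × (A_3 × A_4)): 38×4 by 4×16 → 38×16, cost 38·4·16 = 2432; cumulative 4288; (A_1 × (A_2 × (A_3 × A_4))): 17×38 by 38×16 → 17×16, cost 17·38·16 = 10336; cumulative 14624. Total 14624.
Order II = ((A_1 × A_2) × (A_3 × A_4)): (A_1 × A_2): 17×38 by 38×4 → 17×4, cost 17·38·4 = 2584; (A_3 × A_4): 4×29 by 29×16 → 4×16, cost 4·29·16 = 1856; ((A_1 × A_2) × (A_3 × A_4)): 17×4 by 4×16 → 17×16, cost 17·4·16 = 1088; cumulative 5528. Total 5528.
Difference: |14624 − 5528| = 9096.

9096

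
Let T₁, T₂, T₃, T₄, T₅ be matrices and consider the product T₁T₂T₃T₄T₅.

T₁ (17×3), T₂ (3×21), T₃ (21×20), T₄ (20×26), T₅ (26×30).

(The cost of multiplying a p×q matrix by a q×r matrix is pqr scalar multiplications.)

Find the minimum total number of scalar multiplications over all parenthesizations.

6690

Adjacent pairs: T₁T₂ = 17·3·21 = 1071; T₂T₃ = 3·21·20 = 1260; T₃T₄ = 21·20·26 = 10920; T₄T₅ = 20·26·30 = 15600.
Length 3: T₁..T₃: k=1: 0+1260+17·3·20=2280; k=2: 1071+0+17·21·20=8211 → min 2280 | T₂..T₄: k=2: 0+10920+3·21·26=12558; k=3: 1260+0+3·20·26=2820 → min 2820 | T₃..T₅: k=3: 0+15600+21·20·30=28200; k=4: 10920+0+21·26·30=27300 → min 27300.
Length 4: T₁..T₄: k=1: 0+2820+17·3·26=4146; k=2: 1071+10920+17·21·26=21273; k=3: 2280+0+17·20·26=11120 → min 4146 | T₂..T₅: k=2: 0+27300+3·21·30=29190; k=3: 1260+15600+3·20·30=18660; k=4: 2820+0+3·26·30=5160 → min 5160.
Length 5: T₁..T₅: k=1: 0+5160+17·3·30=6690; k=2: 1071+27300+17·21·30=39081; k=3: 2280+15600+17·20·30=28080; k=4: 4146+0+17·26·30=17406 → min 6690.
Optimal order: (T₁(((T₂T₃)T₄)T₅)) with cost 6690.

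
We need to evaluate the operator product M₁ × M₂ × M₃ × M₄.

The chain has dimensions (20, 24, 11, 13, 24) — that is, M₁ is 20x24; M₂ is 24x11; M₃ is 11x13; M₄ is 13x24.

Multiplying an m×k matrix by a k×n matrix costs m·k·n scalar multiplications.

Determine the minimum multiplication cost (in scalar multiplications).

13992

Adjacent pairs: M₁M₂ = 20·24·11 = 5280; M₂M₃ = 24·11·13 = 3432; M₃M₄ = 11·13·24 = 3432.
Length 3: M₁..M₃: k=1: 0+3432+20·24·13=9672; k=2: 5280+0+20·11·13=8140 → min 8140 | M₂..M₄: k=2: 0+3432+24·11·24=9768; k=3: 3432+0+24·13·24=10920 → min 9768.
Length 4: M₁..M₄: k=1: 0+9768+20·24·24=21288; k=2: 5280+3432+20·11·24=13992; k=3: 8140+0+20·13·24=14380 → min 13992.
Optimal order: ((M₁ × M₂) × (M₃ × M₄)) with cost 13992.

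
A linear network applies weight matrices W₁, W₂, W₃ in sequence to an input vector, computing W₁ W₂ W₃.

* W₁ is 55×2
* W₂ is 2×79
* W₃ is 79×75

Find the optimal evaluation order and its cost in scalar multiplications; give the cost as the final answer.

20100

(W₁ (W₂ W₃)): cost 20100.
((W₁ W₂) W₃): cost 334565.
Optimal: (W₁ (W₂ W₃)) with cost 20100.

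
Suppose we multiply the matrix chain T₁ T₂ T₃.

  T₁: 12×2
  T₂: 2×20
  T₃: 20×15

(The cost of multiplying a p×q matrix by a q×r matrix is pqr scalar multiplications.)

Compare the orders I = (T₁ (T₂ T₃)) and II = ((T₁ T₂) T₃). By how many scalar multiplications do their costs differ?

Order I = (T₁ (T₂ T₃)): (T₂ T₃): 2×20 by 20×15 → 2×15, cost 2·20·15 = 600; (T₁ (T₂ T₃)): 12×2 by 2×15 → 12×15, cost 12·2·15 = 360; cumulative 960. Total 960.
Order II = ((T₁ T₂) T₃): (T₁ T₂): 12×2 by 2×20 → 12×20, cost 12·2·20 = 480; ((T₁ T₂) T₃): 12×20 by 20×15 → 12×15, cost 12·20·15 = 3600; cumulative 4080. Total 4080.
Difference: |960 − 4080| = 3120.

3120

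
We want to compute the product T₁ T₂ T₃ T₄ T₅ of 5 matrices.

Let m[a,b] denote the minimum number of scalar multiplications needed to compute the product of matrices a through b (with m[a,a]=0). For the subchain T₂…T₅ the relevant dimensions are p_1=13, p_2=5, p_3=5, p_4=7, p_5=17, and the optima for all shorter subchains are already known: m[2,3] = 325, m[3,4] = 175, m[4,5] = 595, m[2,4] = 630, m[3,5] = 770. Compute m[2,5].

m[2,5] = min over k∈[2,4] of m[2,k]+m[k+1,5]+p_{1}·p_k·p_{5}.
k=2: 0 + 770 + 13·5·17 = 1875; k=3: 325 + 595 + 13·5·17 = 2025; k=4: 630 + 0 + 13·7·17 = 2177.
Minimum: 1875 at k=2.

1875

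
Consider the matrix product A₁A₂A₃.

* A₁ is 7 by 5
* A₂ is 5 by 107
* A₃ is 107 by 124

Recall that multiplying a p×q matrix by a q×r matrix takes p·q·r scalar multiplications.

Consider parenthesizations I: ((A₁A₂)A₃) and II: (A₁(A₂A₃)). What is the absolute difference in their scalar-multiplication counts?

Order I = ((A₁A₂)A₃): (A₁A₂): 7×5 by 5×107 → 7×107, cost 7·5·107 = 3745; ((A₁A₂)A₃): 7×107 by 107×124 → 7×124, cost 7·107·124 = 92876; cumulative 96621. Total 96621.
Order II = (A₁(A₂A₃)): (A₂A₃): 5×107 by 107×124 → 5×124, cost 5·107·124 = 66340; (A₁(A₂A₃)): 7×5 by 5×124 → 7×124, cost 7·5·124 = 4340; cumulative 70680. Total 70680.
Difference: |96621 − 70680| = 25941.

25941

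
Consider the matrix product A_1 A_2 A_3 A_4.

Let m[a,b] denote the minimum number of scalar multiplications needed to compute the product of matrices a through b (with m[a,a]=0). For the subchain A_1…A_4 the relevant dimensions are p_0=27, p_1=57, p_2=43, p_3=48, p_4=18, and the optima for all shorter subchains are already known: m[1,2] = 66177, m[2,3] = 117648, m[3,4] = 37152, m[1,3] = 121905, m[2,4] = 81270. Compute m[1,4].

m[1,4] = min over k∈[1,3] of m[1,k]+m[k+1,4]+p_{0}·p_k·p_{4}.
k=1: 0 + 81270 + 27·57·18 = 108972; k=2: 66177 + 37152 + 27·43·18 = 124227; k=3: 121905 + 0 + 27·48·18 = 145233.
Minimum: 108972 at k=1.

108972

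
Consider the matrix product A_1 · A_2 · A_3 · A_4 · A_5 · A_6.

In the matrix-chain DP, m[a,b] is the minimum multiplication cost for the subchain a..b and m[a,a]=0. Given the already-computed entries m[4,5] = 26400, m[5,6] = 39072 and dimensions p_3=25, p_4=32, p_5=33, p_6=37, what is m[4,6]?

m[4,6] = min over k∈[4,5] of m[4,k]+m[k+1,6]+p_{3}·p_k·p_{6}.
k=4: 0 + 39072 + 25·32·37 = 68672; k=5: 26400 + 0 + 25·33·37 = 56925.
Minimum: 56925 at k=5.

56925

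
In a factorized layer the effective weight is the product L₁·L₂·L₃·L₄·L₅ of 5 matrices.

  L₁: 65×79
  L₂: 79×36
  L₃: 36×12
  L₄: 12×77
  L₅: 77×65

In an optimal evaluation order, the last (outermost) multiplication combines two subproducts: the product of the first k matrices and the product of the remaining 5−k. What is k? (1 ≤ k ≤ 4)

Adjacent pairs: L₁L₂ = 65·79·36 = 184860; L₂L₃ = 79·36·12 = 34128; L₃L₄ = 36·12·77 = 33264; L₄L₅ = 12·77·65 = 60060.
Length 3: L₁..L₃: k=1: 0+34128+65·79·12=95748; k=2: 184860+0+65·36·12=212940 → min 95748 | L₂..L₄: k=2: 0+33264+79·36·77=252252; k=3: 34128+0+79·12·77=107124 → min 107124 | L₃..L₅: k=3: 0+60060+36·12·65=88140; k=4: 33264+0+36·77·65=213444 → min 88140.
Length 4: L₁..L₄: k=1: 0+107124+65·79·77=502519; k=2: 184860+33264+65·36·77=398304; k=3: 95748+0+65·12·77=155808 → min 155808 | L₂..L₅: k=2: 0+88140+79·36·65=273000; k=3: 34128+60060+79·12·65=155808; k=4: 107124+0+79·77·65=502519 → min 155808.
Top-level splits: k=1: (L₁..L₁)·(L₂..L₅) → 0+155808+65·79·65 = 489583; k=2: (L₁..L₂)·(L₃..L₅) → 184860+88140+65·36·65 = 425100; k=3: (L₁..L₃)·(L₄..L₅) → 95748+60060+65·12·65 = 206508; k=4: (L₁..L₄)·(L₅..L₅) → 155808+0+65·77·65 = 481133.
Best split is after L₃, i.e. k = 3.

3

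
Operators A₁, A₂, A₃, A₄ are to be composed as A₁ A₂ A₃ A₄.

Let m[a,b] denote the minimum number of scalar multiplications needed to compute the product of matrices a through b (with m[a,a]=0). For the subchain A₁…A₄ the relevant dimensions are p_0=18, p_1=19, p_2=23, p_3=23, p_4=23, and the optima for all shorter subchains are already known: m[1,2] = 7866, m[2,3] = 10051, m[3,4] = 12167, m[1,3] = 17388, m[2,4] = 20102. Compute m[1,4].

26910

m[1,4] = min over k∈[1,3] of m[1,k]+m[k+1,4]+p_{0}·p_k·p_{4}.
k=1: 0 + 20102 + 18·19·23 = 27968; k=2: 7866 + 12167 + 18·23·23 = 29555; k=3: 17388 + 0 + 18·23·23 = 26910.
Minimum: 26910 at k=3.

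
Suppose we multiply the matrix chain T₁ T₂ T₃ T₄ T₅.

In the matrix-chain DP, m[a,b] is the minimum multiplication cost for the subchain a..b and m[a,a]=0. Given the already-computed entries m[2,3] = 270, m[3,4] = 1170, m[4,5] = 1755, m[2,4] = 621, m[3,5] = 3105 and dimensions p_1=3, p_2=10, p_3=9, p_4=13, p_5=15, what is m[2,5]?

m[2,5] = min over k∈[2,4] of m[2,k]+m[k+1,5]+p_{1}·p_k·p_{5}.
k=2: 0 + 3105 + 3·10·15 = 3555; k=3: 270 + 1755 + 3·9·15 = 2430; k=4: 621 + 0 + 3·13·15 = 1206.
Minimum: 1206 at k=4.

1206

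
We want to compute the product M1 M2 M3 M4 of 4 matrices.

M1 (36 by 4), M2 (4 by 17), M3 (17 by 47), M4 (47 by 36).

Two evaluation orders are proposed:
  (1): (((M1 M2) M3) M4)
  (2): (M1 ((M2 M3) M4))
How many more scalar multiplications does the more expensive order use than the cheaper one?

Order (1) = (((M1 M2) M3) M4): (M1 M2): 36×4 by 4×17 → 36×17, cost 36·4·17 = 2448; ((M1 M2) M3): 36×17 by 17×47 → 36×47, cost 36·17·47 = 28764; cumulative 31212; (((M1 M2) M3) M4): 36×47 by 47×36 → 36×36, cost 36·47·36 = 60912; cumulative 92124. Total 92124.
Order (2) = (M1 ((M2 M3) M4)): (M2 M3): 4×17 by 17×47 → 4×47, cost 4·17·47 = 3196; ((M2 M3) M4): 4×47 by 47×36 → 4×36, cost 4·47·36 = 6768; cumulative 9964; (M1 ((M2 M3) M4)): 36×4 by 4×36 → 36×36, cost 36·4·36 = 5184; cumulative 15148. Total 15148.
Difference: |92124 − 15148| = 76976.

76976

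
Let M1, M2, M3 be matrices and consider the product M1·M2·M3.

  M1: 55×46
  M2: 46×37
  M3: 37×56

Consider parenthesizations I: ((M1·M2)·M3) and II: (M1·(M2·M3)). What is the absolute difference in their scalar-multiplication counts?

29422

Order I = ((M1·M2)·M3): (M1·M2): 55×46 by 46×37 → 55×37, cost 55·46·37 = 93610; ((M1·M2)·M3): 55×37 by 37×56 → 55×56, cost 55·37·56 = 113960; cumulative 207570. Total 207570.
Order II = (M1·(M2·M3)): (M2·M3): 46×37 by 37×56 → 46×56, cost 46·37·56 = 95312; (M1·(M2·M3)): 55×46 by 46×56 → 55×56, cost 55·46·56 = 141680; cumulative 236992. Total 236992.
Difference: |207570 − 236992| = 29422.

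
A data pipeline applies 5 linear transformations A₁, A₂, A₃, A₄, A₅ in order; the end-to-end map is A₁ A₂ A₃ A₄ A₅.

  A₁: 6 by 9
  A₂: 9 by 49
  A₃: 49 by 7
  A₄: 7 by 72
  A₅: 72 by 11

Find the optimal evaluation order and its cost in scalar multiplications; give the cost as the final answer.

Adjacent pairs: A₁A₂ = 6·9·49 = 2646; A₂A₃ = 9·49·7 = 3087; A₃A₄ = 49·7·72 = 24696; A₄A₅ = 7·72·11 = 5544.
Length 3: A₁..A₃: k=1: 0+3087+6·9·7=3465; k=2: 2646+0+6·49·7=4704 → min 3465 | A₂..A₄: k=2: 0+24696+9·49·72=56448; k=3: 3087+0+9·7·72=7623 → min 7623 | A₃..A₅: k=3: 0+5544+49·7·11=9317; k=4: 24696+0+49·72·11=63504 → min 9317.
Length 4: A₁..A₄: k=1: 0+7623+6·9·72=11511; k=2: 2646+24696+6·49·72=48510; k=3: 3465+0+6·7·72=6489 → min 6489 | A₂..A₅: k=2: 0+9317+9·49·11=14168; k=3: 3087+5544+9·7·11=9324; k=4: 7623+0+9·72·11=14751 → min 9324.
Length 5: A₁..A₅: k=1: 0+9324+6·9·11=9918; k=2: 2646+9317+6·49·11=15197; k=3: 3465+5544+6·7·11=9471; k=4: 6489+0+6·72·11=11241 → min 9471.
Optimal parenthesization: ((A₁ (A₂ A₃)) (A₄ A₅)) with cost 9471.

9471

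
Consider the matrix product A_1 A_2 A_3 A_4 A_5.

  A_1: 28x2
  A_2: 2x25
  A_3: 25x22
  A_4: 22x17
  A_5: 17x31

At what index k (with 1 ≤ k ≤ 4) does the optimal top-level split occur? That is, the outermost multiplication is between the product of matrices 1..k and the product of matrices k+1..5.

Adjacent pairs: A_1A_2 = 28·2·25 = 1400; A_2A_3 = 2·25·22 = 1100; A_3A_4 = 25·22·17 = 9350; A_4A_5 = 22·17·31 = 11594.
Length 3: A_1..A_3: k=1: 0+1100+28·2·22=2332; k=2: 1400+0+28·25·22=16800 → min 2332 | A_2..A_4: k=2: 0+9350+2·25·17=10200; k=3: 1100+0+2·22·17=1848 → min 1848 | A_3..A_5: k=3: 0+11594+25·22·31=28644; k=4: 9350+0+25·17·31=22525 → min 22525.
Length 4: A_1..A_4: k=1: 0+1848+28·2·17=2800; k=2: 1400+9350+28·25·17=22650; k=3: 2332+0+28·22·17=12804 → min 2800 | A_2..A_5: k=2: 0+22525+2·25·31=24075; k=3: 1100+11594+2·22·31=14058; k=4: 1848+0+2·17·31=2902 → min 2902.
Top-level splits: k=1: (A_1..A_1)·(A_2..A_5) → 0+2902+28·2·31 = 4638; k=2: (A_1..A_2)·(A_3..A_5) → 1400+22525+28·25·31 = 45625; k=3: (A_1..A_3)·(A_4..A_5) → 2332+11594+28·22·31 = 33022; k=4: (A_1..A_4)·(A_5..A_5) → 2800+0+28·17·31 = 17556.
Best split is after A_1, i.e. k = 1.

1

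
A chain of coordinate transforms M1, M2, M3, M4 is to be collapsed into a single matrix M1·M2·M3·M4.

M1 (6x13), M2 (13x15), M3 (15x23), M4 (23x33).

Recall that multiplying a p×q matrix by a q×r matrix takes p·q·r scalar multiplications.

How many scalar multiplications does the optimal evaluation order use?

Adjacent pairs: M1M2 = 6·13·15 = 1170; M2M3 = 13·15·23 = 4485; M3M4 = 15·23·33 = 11385.
Length 3: M1..M3: k=1: 0+4485+6·13·23=6279; k=2: 1170+0+6·15·23=3240 → min 3240 | M2..M4: k=2: 0+11385+13·15·33=17820; k=3: 4485+0+13·23·33=14352 → min 14352.
Length 4: M1..M4: k=1: 0+14352+6·13·33=16926; k=2: 1170+11385+6·15·33=15525; k=3: 3240+0+6·23·33=7794 → min 7794.
Optimal order: (((M1·M2)·M3)·M4) with cost 7794.

7794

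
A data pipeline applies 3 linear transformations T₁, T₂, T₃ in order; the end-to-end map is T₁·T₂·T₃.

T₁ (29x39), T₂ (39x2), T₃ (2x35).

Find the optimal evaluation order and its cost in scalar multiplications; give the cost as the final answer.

(T₁·(T₂·T₃)): cost 42315.
((T₁·T₂)·T₃): cost 4292.
Optimal: ((T₁·T₂)·T₃) with cost 4292.

4292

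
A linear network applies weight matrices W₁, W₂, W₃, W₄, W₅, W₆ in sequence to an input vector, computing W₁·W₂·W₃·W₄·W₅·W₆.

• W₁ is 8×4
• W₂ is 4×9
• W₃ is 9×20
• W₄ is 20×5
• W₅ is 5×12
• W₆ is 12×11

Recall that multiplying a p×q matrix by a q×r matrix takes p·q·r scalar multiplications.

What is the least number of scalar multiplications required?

Adjacent pairs: W₁W₂ = 8·4·9 = 288; W₂W₃ = 4·9·20 = 720; W₃W₄ = 9·20·5 = 900; W₄W₅ = 20·5·12 = 1200; W₅W₆ = 5·12·11 = 660.
Length 3: W₁..W₃: k=1: 0+720+8·4·20=1360; k=2: 288+0+8·9·20=1728 → min 1360 | W₂..W₄: k=2: 0+900+4·9·5=1080; k=3: 720+0+4·20·5=1120 → min 1080 | W₃..W₅: k=3: 0+1200+9·20·12=3360; k=4: 900+0+9·5·12=1440 → min 1440 | W₄..W₆: k=4: 0+660+20·5·11=1760; k=5: 1200+0+20·12·11=3840 → min 1760.
Length 4: W₁..W₄: k=1: 0+1080+8·4·5=1240; k=2: 288+900+8·9·5=1548; k=3: 1360+0+8·20·5=2160 → min 1240 | W₂..W₅: k=2: 0+1440+4·9·12=1872; k=3: 720+1200+4·20·12=2880; k=4: 1080+0+4·5·12=1320 → min 1320 | W₃..W₆: k=3: 0+1760+9·20·11=3740; k=4: 900+660+9·5·11=2055; k=5: 1440+0+9·12·11=2628 → min 2055.
Length 5: W₁..W₅: k=1: 0+1320+8·4·12=1704; k=2: 288+1440+8·9·12=2592; k=3: 1360+1200+8·20·12=4480; k=4: 1240+0+8·5·12=1720 → min 1704 | W₂..W₆: k=2: 0+2055+4·9·11=2451; k=3: 720+1760+4·20·11=3360; k=4: 1080+660+4·5·11=1960; k=5: 1320+0+4·12·11=1848 → min 1848.
Length 6: W₁..W₆: k=1: 0+1848+8·4·11=2200; k=2: 288+2055+8·9·11=3135; k=3: 1360+1760+8·20·11=4880; k=4: 1240+660+8·5·11=2340; k=5: 1704+0+8·12·11=2760 → min 2200.
Optimal order: (W₁·(((W₂·(W₃·W₄))·W₅)·W₆)) with cost 2200.

2200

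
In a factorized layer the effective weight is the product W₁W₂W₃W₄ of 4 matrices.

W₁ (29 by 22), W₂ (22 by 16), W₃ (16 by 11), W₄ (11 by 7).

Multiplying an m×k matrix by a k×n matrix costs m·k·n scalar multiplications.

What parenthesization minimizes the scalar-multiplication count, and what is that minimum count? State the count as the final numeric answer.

8162

Adjacent pairs: W₁W₂ = 29·22·16 = 10208; W₂W₃ = 22·16·11 = 3872; W₃W₄ = 16·11·7 = 1232.
Length 3: W₁..W₃: k=1: 0+3872+29·22·11=10890; k=2: 10208+0+29·16·11=15312 → min 10890 | W₂..W₄: k=2: 0+1232+22·16·7=3696; k=3: 3872+0+22·11·7=5566 → min 3696.
Length 4: W₁..W₄: k=1: 0+3696+29·22·7=8162; k=2: 10208+1232+29·16·7=14688; k=3: 10890+0+29·11·7=13123 → min 8162.
Optimal parenthesization: (W₁(W₂(W₃W₄))) with cost 8162.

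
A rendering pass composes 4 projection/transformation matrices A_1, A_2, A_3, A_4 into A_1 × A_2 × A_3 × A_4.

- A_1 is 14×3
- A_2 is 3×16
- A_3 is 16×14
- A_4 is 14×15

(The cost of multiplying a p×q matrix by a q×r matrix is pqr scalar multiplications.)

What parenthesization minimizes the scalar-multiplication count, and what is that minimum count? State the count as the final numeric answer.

1932

Adjacent pairs: A_1A_2 = 14·3·16 = 672; A_2A_3 = 3·16·14 = 672; A_3A_4 = 16·14·15 = 3360.
Length 3: A_1..A_3: k=1: 0+672+14·3·14=1260; k=2: 672+0+14·16·14=3808 → min 1260 | A_2..A_4: k=2: 0+3360+3·16·15=4080; k=3: 672+0+3·14·15=1302 → min 1302.
Length 4: A_1..A_4: k=1: 0+1302+14·3·15=1932; k=2: 672+3360+14·16·15=7392; k=3: 1260+0+14·14·15=4200 → min 1932.
Optimal parenthesization: (A_1 × ((A_2 × A_3) × A_4)) with cost 1932.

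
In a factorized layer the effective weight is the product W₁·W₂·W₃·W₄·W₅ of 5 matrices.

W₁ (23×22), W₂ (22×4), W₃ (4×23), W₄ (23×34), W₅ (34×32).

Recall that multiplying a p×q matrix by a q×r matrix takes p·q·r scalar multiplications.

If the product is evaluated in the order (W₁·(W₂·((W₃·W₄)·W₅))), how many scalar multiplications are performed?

(W₃·W₄): 4×23 by 23×34 → 4×34, cost 4·23·34 = 3128
((W₃·W₄)·W₅): 4×34 by 34×32 → 4×32, cost 4·34·32 = 4352; cumulative 7480
(W₂·((W₃·W₄)·W₅)): 22×4 by 4×32 → 22×32, cost 22·4·32 = 2816; cumulative 10296
(W₁·(W₂·((W₃·W₄)·W₅))): 23×22 by 22×32 → 23×32, cost 23·22·32 = 16192; cumulative 26488
Total: 26488 scalar multiplications.

26488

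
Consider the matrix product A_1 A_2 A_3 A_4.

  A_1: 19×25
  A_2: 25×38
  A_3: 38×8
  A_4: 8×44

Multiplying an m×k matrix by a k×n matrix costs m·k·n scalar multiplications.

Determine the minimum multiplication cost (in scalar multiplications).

Adjacent pairs: A_1A_2 = 19·25·38 = 18050; A_2A_3 = 25·38·8 = 7600; A_3A_4 = 38·8·44 = 13376.
Length 3: A_1..A_3: k=1: 0+7600+19·25·8=11400; k=2: 18050+0+19·38·8=23826 → min 11400 | A_2..A_4: k=2: 0+13376+25·38·44=55176; k=3: 7600+0+25·8·44=16400 → min 16400.
Length 4: A_1..A_4: k=1: 0+16400+19·25·44=37300; k=2: 18050+13376+19·38·44=63194; k=3: 11400+0+19·8·44=18088 → min 18088.
Optimal order: ((A_1 (A_2 A_3)) A_4) with cost 18088.

18088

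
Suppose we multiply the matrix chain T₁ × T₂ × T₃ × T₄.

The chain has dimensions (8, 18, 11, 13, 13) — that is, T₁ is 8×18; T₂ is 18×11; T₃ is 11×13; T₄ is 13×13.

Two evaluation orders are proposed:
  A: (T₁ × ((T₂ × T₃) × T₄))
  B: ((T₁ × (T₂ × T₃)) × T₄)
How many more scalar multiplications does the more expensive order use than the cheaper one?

Order A = (T₁ × ((T₂ × T₃) × T₄)): (T₂ × T₃): 18×11 by 11×13 → 18×13, cost 18·11·13 = 2574; ((T₂ × T₃) × T₄): 18×13 by 13×13 → 18×13, cost 18·13·13 = 3042; cumulative 5616; (T₁ × ((T₂ × T₃) × T₄)): 8×18 by 18×13 → 8×13, cost 8·18·13 = 1872; cumulative 7488. Total 7488.
Order B = ((T₁ × (T₂ × T₃)) × T₄): (T₂ × T₃): 18×11 by 11×13 → 18×13, cost 18·11·13 = 2574; (T₁ × (T₂ × T₃)): 8×18 by 18×13 → 8×13, cost 8·18·13 = 1872; cumulative 4446; ((T₁ × (T₂ × T₃)) × T₄): 8×13 by 13×13 → 8×13, cost 8·13·13 = 1352; cumulative 5798. Total 5798.
Difference: |7488 − 5798| = 1690.

1690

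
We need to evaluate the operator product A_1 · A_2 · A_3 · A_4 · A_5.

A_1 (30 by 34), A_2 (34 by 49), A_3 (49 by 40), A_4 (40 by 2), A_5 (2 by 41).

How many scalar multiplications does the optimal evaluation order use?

Adjacent pairs: A_1A_2 = 30·34·49 = 49980; A_2A_3 = 34·49·40 = 66640; A_3A_4 = 49·40·2 = 3920; A_4A_5 = 40·2·41 = 3280.
Length 3: A_1..A_3: k=1: 0+66640+30·34·40=107440; k=2: 49980+0+30·49·40=108780 → min 107440 | A_2..A_4: k=2: 0+3920+34·49·2=7252; k=3: 66640+0+34·40·2=69360 → min 7252 | A_3..A_5: k=3: 0+3280+49·40·41=83640; k=4: 3920+0+49·2·41=7938 → min 7938.
Length 4: A_1..A_4: k=1: 0+7252+30·34·2=9292; k=2: 49980+3920+30·49·2=56840; k=3: 107440+0+30·40·2=109840 → min 9292 | A_2..A_5: k=2: 0+7938+34·49·41=76244; k=3: 66640+3280+34·40·41=125680; k=4: 7252+0+34·2·41=10040 → min 10040.
Length 5: A_1..A_5: k=1: 0+10040+30·34·41=51860; k=2: 49980+7938+30·49·41=118188; k=3: 107440+3280+30·40·41=159920; k=4: 9292+0+30·2·41=11752 → min 11752.
Optimal order: ((A_1 · (A_2 · (A_3 · A_4))) · A_5) with cost 11752.

11752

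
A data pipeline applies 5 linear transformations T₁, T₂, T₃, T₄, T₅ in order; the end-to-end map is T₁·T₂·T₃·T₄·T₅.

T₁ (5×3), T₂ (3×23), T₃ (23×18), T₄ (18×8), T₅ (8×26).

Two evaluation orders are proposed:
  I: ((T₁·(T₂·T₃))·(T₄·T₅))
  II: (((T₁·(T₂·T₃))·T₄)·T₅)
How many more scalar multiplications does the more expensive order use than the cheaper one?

4324

Order I = ((T₁·(T₂·T₃))·(T₄·T₅)): (T₂·T₃): 3×23 by 23×18 → 3×18, cost 3·23·18 = 1242; (T₁·(T₂·T₃)): 5×3 by 3×18 → 5×18, cost 5·3·18 = 270; cumulative 1512; (T₄·T₅): 18×8 by 8×26 → 18×26, cost 18·8·26 = 3744; ((T₁·(T₂·T₃))·(T₄·T₅)): 5×18 by 18×26 → 5×26, cost 5·18·26 = 2340; cumulative 7596. Total 7596.
Order II = (((T₁·(T₂·T₃))·T₄)·T₅): (T₂·T₃): 3×23 by 23×18 → 3×18, cost 3·23·18 = 1242; (T₁·(T₂·T₃)): 5×3 by 3×18 → 5×18, cost 5·3·18 = 270; cumulative 1512; ((T₁·(T₂·T₃))·T₄): 5×18 by 18×8 → 5×8, cost 5·18·8 = 720; cumulative 2232; (((T₁·(T₂·T₃))·T₄)·T₅): 5×8 by 8×26 → 5×26, cost 5·8·26 = 1040; cumulative 3272. Total 3272.
Difference: |7596 − 3272| = 4324.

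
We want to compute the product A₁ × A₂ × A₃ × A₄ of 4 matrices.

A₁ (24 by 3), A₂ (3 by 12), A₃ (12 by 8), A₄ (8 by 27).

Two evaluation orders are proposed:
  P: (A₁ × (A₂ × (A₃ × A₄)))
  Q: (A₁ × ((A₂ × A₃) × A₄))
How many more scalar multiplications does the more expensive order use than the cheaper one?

Order P = (A₁ × (A₂ × (A₃ × A₄))): (A₃ × A₄): 12×8 by 8×27 → 12×27, cost 12·8·27 = 2592; (A₂ × (A₃ × A₄)): 3×12 by 12×27 → 3×27, cost 3·12·27 = 972; cumulative 3564; (A₁ × (A₂ × (A₃ × A₄))): 24×3 by 3×27 → 24×27, cost 24·3·27 = 1944; cumulative 5508. Total 5508.
Order Q = (A₁ × ((A₂ × A₃) × A₄)): (A₂ × A₃): 3×12 by 12×8 → 3×8, cost 3·12·8 = 288; ((A₂ × A₃) × A₄): 3×8 by 8×27 → 3×27, cost 3·8·27 = 648; cumulative 936; (A₁ × ((A₂ × A₃) × A₄)): 24×3 by 3×27 → 24×27, cost 24·3·27 = 1944; cumulative 2880. Total 2880.
Difference: |5508 − 2880| = 2628.

2628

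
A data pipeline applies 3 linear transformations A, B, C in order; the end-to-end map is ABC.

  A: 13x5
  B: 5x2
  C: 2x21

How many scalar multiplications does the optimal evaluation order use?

Order (A(BC)): (BC): 5×2 by 2×21 → 5×21, cost 5·2·21 = 210; (A(BC)): 13×5 by 5×21 → 13×21, cost 13·5·21 = 1365; cumulative 1575. Total 1575.
Order ((AB)C): (AB): 13×5 by 5×2 → 13×2, cost 13·5·2 = 130; ((AB)C): 13×2 by 2×21 → 13×21, cost 13·2·21 = 546; cumulative 676. Total 676.
Minimum: 676.

676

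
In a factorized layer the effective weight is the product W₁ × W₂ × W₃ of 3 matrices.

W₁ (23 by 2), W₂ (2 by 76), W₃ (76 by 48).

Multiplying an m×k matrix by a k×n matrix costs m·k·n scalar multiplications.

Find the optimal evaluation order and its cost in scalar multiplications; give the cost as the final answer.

9504

(W₁ × (W₂ × W₃)): cost 9504.
((W₁ × W₂) × W₃): cost 87400.
Optimal: (W₁ × (W₂ × W₃)) with cost 9504.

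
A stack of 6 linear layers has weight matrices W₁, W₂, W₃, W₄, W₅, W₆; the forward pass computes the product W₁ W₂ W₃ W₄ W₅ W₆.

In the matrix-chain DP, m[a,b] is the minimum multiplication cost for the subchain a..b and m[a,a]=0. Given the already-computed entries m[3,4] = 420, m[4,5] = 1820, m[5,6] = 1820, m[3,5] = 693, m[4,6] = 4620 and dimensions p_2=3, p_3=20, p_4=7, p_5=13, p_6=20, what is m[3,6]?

m[3,6] = min over k∈[3,5] of m[3,k]+m[k+1,6]+p_{2}·p_k·p_{6}.
k=3: 0 + 4620 + 3·20·20 = 5820; k=4: 420 + 1820 + 3·7·20 = 2660; k=5: 693 + 0 + 3·13·20 = 1473.
Minimum: 1473 at k=5.

1473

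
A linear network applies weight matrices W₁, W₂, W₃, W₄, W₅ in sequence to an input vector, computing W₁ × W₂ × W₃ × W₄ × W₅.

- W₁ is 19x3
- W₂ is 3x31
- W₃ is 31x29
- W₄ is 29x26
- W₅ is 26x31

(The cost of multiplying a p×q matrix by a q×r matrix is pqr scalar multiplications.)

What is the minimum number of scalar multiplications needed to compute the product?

9144

Adjacent pairs: W₁W₂ = 19·3·31 = 1767; W₂W₃ = 3·31·29 = 2697; W₃W₄ = 31·29·26 = 23374; W₄W₅ = 29·26·31 = 23374.
Length 3: W₁..W₃: k=1: 0+2697+19·3·29=4350; k=2: 1767+0+19·31·29=18848 → min 4350 | W₂..W₄: k=2: 0+23374+3·31·26=25792; k=3: 2697+0+3·29·26=4959 → min 4959 | W₃..W₅: k=3: 0+23374+31·29·31=51243; k=4: 23374+0+31·26·31=48360 → min 48360.
Length 4: W₁..W₄: k=1: 0+4959+19·3·26=6441; k=2: 1767+23374+19·31·26=40455; k=3: 4350+0+19·29·26=18676 → min 6441 | W₂..W₅: k=2: 0+48360+3·31·31=51243; k=3: 2697+23374+3·29·31=28768; k=4: 4959+0+3·26·31=7377 → min 7377.
Length 5: W₁..W₅: k=1: 0+7377+19·3·31=9144; k=2: 1767+48360+19·31·31=68386; k=3: 4350+23374+19·29·31=44805; k=4: 6441+0+19·26·31=21755 → min 9144.
Optimal order: (W₁ × (((W₂ × W₃) × W₄) × W₅)) with cost 9144.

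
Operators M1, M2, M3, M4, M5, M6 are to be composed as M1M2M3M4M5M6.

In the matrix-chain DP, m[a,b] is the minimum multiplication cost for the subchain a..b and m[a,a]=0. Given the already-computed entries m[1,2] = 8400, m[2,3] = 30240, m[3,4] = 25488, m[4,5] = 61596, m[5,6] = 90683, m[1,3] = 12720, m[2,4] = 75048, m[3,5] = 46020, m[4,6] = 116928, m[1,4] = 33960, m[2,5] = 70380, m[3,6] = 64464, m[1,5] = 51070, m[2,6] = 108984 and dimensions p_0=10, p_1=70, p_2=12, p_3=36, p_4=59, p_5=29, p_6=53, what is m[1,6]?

m[1,6] = min over k∈[1,5] of m[1,k]+m[k+1,6]+p_{0}·p_k·p_{6}.
k=1: 0 + 108984 + 10·70·53 = 146084; k=2: 8400 + 64464 + 10·12·53 = 79224; k=3: 12720 + 116928 + 10·36·53 = 148728; k=4: 33960 + 90683 + 10·59·53 = 155913; k=5: 51070 + 0 + 10·29·53 = 66440.
Minimum: 66440 at k=5.

66440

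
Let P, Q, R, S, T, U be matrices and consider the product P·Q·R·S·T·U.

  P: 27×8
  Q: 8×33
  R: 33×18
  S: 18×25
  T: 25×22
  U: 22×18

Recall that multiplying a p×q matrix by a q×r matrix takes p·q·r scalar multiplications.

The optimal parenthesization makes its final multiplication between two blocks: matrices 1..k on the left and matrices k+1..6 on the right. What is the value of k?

1

Adjacent pairs: PQ = 27·8·33 = 7128; QR = 8·33·18 = 4752; RS = 33·18·25 = 14850; ST = 18·25·22 = 9900; TU = 25·22·18 = 9900.
Length 3: P..R: k=1: 0+4752+27·8·18=8640; k=2: 7128+0+27·33·18=23166 → min 8640 | Q..S: k=2: 0+14850+8·33·25=21450; k=3: 4752+0+8·18·25=8352 → min 8352 | R..T: k=3: 0+9900+33·18·22=22968; k=4: 14850+0+33·25·22=33000 → min 22968 | S..U: k=4: 0+9900+18·25·18=18000; k=5: 9900+0+18·22·18=17028 → min 17028.
Length 4: P..S: k=1: 0+8352+27·8·25=13752; k=2: 7128+14850+27·33·25=44253; k=3: 8640+0+27·18·25=20790 → min 13752 | Q..T: k=2: 0+22968+8·33·22=28776; k=3: 4752+9900+8·18·22=17820; k=4: 8352+0+8·25·22=12752 → min 12752 | R..U: k=3: 0+17028+33·18·18=27720; k=4: 14850+9900+33·25·18=39600; k=5: 22968+0+33·22·18=36036 → min 27720.
Length 5: P..T: k=1: 0+12752+27·8·22=17504; k=2: 7128+22968+27·33·22=49698; k=3: 8640+9900+27·18·22=29232; k=4: 13752+0+27·25·22=28602 → min 17504 | Q..U: k=2: 0+27720+8·33·18=32472; k=3: 4752+17028+8·18·18=24372; k=4: 8352+9900+8·25·18=21852; k=5: 12752+0+8·22·18=15920 → min 15920.
Top-level splits: k=1: (P..P)·(Q..U) → 0+15920+27·8·18 = 19808; k=2: (P..Q)·(R..U) → 7128+27720+27·33·18 = 50886; k=3: (P..R)·(S..U) → 8640+17028+27·18·18 = 34416; k=4: (P..S)·(T..U) → 13752+9900+27·25·18 = 35802; k=5: (P..T)·(U..U) → 17504+0+27·22·18 = 28196.
Best split is after P, i.e. k = 1.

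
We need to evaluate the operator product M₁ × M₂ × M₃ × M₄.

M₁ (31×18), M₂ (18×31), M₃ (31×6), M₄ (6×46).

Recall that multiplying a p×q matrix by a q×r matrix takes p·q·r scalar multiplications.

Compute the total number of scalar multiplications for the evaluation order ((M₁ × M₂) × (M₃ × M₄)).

(M₁ × M₂): 31×18 by 18×31 → 31×31, cost 31·18·31 = 17298
(M₃ × M₄): 31×6 by 6×46 → 31×46, cost 31·6·46 = 8556
((M₁ × M₂) × (M₃ × M₄)): 31×31 by 31×46 → 31×46, cost 31·31·46 = 44206; cumulative 70060
Total: 70060 scalar multiplications.

70060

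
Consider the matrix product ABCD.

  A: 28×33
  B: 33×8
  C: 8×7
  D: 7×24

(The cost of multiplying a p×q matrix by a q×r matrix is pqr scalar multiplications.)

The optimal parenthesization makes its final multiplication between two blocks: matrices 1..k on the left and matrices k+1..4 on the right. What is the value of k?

Adjacent pairs: AB = 28·33·8 = 7392; BC = 33·8·7 = 1848; CD = 8·7·24 = 1344.
Length 3: A..C: k=1: 0+1848+28·33·7=8316; k=2: 7392+0+28·8·7=8960 → min 8316 | B..D: k=2: 0+1344+33·8·24=7680; k=3: 1848+0+33·7·24=7392 → min 7392.
Top-level splits: k=1: (A..A)·(B..D) → 0+7392+28·33·24 = 29568; k=2: (A..B)·(C..D) → 7392+1344+28·8·24 = 14112; k=3: (A..C)·(D..D) → 8316+0+28·7·24 = 13020.
Best split is after C, i.e. k = 3.

3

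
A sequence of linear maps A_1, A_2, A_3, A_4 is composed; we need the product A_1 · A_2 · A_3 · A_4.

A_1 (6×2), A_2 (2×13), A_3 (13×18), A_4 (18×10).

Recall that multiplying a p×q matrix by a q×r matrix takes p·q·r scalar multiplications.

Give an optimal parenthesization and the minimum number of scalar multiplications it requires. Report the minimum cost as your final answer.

948

Adjacent pairs: A_1A_2 = 6·2·13 = 156; A_2A_3 = 2·13·18 = 468; A_3A_4 = 13·18·10 = 2340.
Length 3: A_1..A_3: k=1: 0+468+6·2·18=684; k=2: 156+0+6·13·18=1560 → min 684 | A_2..A_4: k=2: 0+2340+2·13·10=2600; k=3: 468+0+2·18·10=828 → min 828.
Length 4: A_1..A_4: k=1: 0+828+6·2·10=948; k=2: 156+2340+6·13·10=3276; k=3: 684+0+6·18·10=1764 → min 948.
Optimal parenthesization: (A_1 · ((A_2 · A_3) · A_4)) with cost 948.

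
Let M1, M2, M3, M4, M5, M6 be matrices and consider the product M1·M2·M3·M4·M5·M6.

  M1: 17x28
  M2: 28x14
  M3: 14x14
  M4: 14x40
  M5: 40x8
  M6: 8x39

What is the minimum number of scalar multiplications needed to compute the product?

Adjacent pairs: M1M2 = 17·28·14 = 6664; M2M3 = 28·14·14 = 5488; M3M4 = 14·14·40 = 7840; M4M5 = 14·40·8 = 4480; M5M6 = 40·8·39 = 12480.
Length 3: M1..M3: k=1: 0+5488+17·28·14=12152; k=2: 6664+0+17·14·14=9996 → min 9996 | M2..M4: k=2: 0+7840+28·14·40=23520; k=3: 5488+0+28·14·40=21168 → min 21168 | M3..M5: k=3: 0+4480+14·14·8=6048; k=4: 7840+0+14·40·8=12320 → min 6048 | M4..M6: k=4: 0+12480+14·40·39=34320; k=5: 4480+0+14·8·39=8848 → min 8848.
Length 4: M1..M4: k=1: 0+21168+17·28·40=40208; k=2: 6664+7840+17·14·40=24024; k=3: 9996+0+17·14·40=19516 → min 19516 | M2..M5: k=2: 0+6048+28·14·8=9184; k=3: 5488+4480+28·14·8=13104; k=4: 21168+0+28·40·8=30128 → min 9184 | M3..M6: k=3: 0+8848+14·14·39=16492; k=4: 7840+12480+14·40·39=42160; k=5: 6048+0+14·8·39=10416 → min 10416.
Length 5: M1..M5: k=1: 0+9184+17·28·8=12992; k=2: 6664+6048+17·14·8=14616; k=3: 9996+4480+17·14·8=16380; k=4: 19516+0+17·40·8=24956 → min 12992 | M2..M6: k=2: 0+10416+28·14·39=25704; k=3: 5488+8848+28·14·39=29624; k=4: 21168+12480+28·40·39=77328; k=5: 9184+0+28·8·39=17920 → min 17920.
Length 6: M1..M6: k=1: 0+17920+17·28·39=36484; k=2: 6664+10416+17·14·39=26362; k=3: 9996+8848+17·14·39=28126; k=4: 19516+12480+17·40·39=58516; k=5: 12992+0+17·8·39=18296 → min 18296.
Optimal order: ((M1·(M2·(M3·(M4·M5))))·M6) with cost 18296.

18296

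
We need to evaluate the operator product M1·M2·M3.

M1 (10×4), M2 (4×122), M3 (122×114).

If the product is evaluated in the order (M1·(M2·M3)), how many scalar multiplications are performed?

60192

(M2·M3): 4×122 by 122×114 → 4×114, cost 4·122·114 = 55632
(M1·(M2·M3)): 10×4 by 4×114 → 10×114, cost 10·4·114 = 4560; cumulative 60192
Total: 60192 scalar multiplications.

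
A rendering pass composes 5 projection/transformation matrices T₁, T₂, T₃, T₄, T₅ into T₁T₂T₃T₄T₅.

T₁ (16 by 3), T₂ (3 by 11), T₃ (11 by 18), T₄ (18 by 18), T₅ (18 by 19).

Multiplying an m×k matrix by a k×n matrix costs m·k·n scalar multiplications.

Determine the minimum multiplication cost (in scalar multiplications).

3504

Adjacent pairs: T₁T₂ = 16·3·11 = 528; T₂T₃ = 3·11·18 = 594; T₃T₄ = 11·18·18 = 3564; T₄T₅ = 18·18·19 = 6156.
Length 3: T₁..T₃: k=1: 0+594+16·3·18=1458; k=2: 528+0+16·11·18=3696 → min 1458 | T₂..T₄: k=2: 0+3564+3·11·18=4158; k=3: 594+0+3·18·18=1566 → min 1566 | T₃..T₅: k=3: 0+6156+11·18·19=9918; k=4: 3564+0+11·18·19=7326 → min 7326.
Length 4: T₁..T₄: k=1: 0+1566+16·3·18=2430; k=2: 528+3564+16·11·18=7260; k=3: 1458+0+16·18·18=6642 → min 2430 | T₂..T₅: k=2: 0+7326+3·11·19=7953; k=3: 594+6156+3·18·19=7776; k=4: 1566+0+3·18·19=2592 → min 2592.
Length 5: T₁..T₅: k=1: 0+2592+16·3·19=3504; k=2: 528+7326+16·11·19=11198; k=3: 1458+6156+16·18·19=13086; k=4: 2430+0+16·18·19=7902 → min 3504.
Optimal order: (T₁(((T₂T₃)T₄)T₅)) with cost 3504.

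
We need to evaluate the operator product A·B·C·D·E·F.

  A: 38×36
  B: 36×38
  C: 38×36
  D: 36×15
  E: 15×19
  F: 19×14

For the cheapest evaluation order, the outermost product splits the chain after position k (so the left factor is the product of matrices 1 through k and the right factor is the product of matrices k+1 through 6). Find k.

1

Adjacent pairs: AB = 38·36·38 = 51984; BC = 36·38·36 = 49248; CD = 38·36·15 = 20520; DE = 36·15·19 = 10260; EF = 15·19·14 = 3990.
Length 3: A..C: k=1: 0+49248+38·36·36=98496; k=2: 51984+0+38·38·36=103968 → min 98496 | B..D: k=2: 0+20520+36·38·15=41040; k=3: 49248+0+36·36·15=68688 → min 41040 | C..E: k=3: 0+10260+38·36·19=36252; k=4: 20520+0+38·15·19=31350 → min 31350 | D..F: k=4: 0+3990+36·15·14=11550; k=5: 10260+0+36·19·14=19836 → min 11550.
Length 4: A..D: k=1: 0+41040+38·36·15=61560; k=2: 51984+20520+38·38·15=94164; k=3: 98496+0+38·36·15=119016 → min 61560 | B..E: k=2: 0+31350+36·38·19=57342; k=3: 49248+10260+36·36·19=84132; k=4: 41040+0+36·15·19=51300 → min 51300 | C..F: k=3: 0+11550+38·36·14=30702; k=4: 20520+3990+38·15·14=32490; k=5: 31350+0+38·19·14=41458 → min 30702.
Length 5: A..E: k=1: 0+51300+38·36·19=77292; k=2: 51984+31350+38·38·19=110770; k=3: 98496+10260+38·36·19=134748; k=4: 61560+0+38·15·19=72390 → min 72390 | B..F: k=2: 0+30702+36·38·14=49854; k=3: 49248+11550+36·36·14=78942; k=4: 41040+3990+36·15·14=52590; k=5: 51300+0+36·19·14=60876 → min 49854.
Top-level splits: k=1: (A..A)·(B..F) → 0+49854+38·36·14 = 69006; k=2: (A..B)·(C..F) → 51984+30702+38·38·14 = 102902; k=3: (A..C)·(D..F) → 98496+11550+38·36·14 = 129198; k=4: (A..D)·(E..F) → 61560+3990+38·15·14 = 73530; k=5: (A..E)·(F..F) → 72390+0+38·19·14 = 82498.
Best split is after A, i.e. k = 1.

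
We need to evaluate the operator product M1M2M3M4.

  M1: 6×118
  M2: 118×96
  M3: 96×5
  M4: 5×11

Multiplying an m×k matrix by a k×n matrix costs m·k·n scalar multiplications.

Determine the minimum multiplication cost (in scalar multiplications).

Adjacent pairs: M1M2 = 6·118·96 = 67968; M2M3 = 118·96·5 = 56640; M3M4 = 96·5·11 = 5280.
Length 3: M1..M3: k=1: 0+56640+6·118·5=60180; k=2: 67968+0+6·96·5=70848 → min 60180 | M2..M4: k=2: 0+5280+118·96·11=129888; k=3: 56640+0+118·5·11=63130 → min 63130.
Length 4: M1..M4: k=1: 0+63130+6·118·11=70918; k=2: 67968+5280+6·96·11=79584; k=3: 60180+0+6·5·11=60510 → min 60510.
Optimal order: ((M1(M2M3))M4) with cost 60510.

60510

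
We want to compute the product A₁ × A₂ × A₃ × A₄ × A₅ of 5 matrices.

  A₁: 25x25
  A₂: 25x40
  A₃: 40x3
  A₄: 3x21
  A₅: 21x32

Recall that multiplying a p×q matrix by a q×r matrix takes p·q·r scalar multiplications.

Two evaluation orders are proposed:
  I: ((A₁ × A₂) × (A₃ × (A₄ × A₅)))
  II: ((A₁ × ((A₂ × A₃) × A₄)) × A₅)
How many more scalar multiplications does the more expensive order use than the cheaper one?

Order I = ((A₁ × A₂) × (A₃ × (A₄ × A₅))): (A₁ × A₂): 25×25 by 25×40 → 25×40, cost 25·25·40 = 25000; (A₄ × A₅): 3×21 by 21×32 → 3×32, cost 3·21·32 = 2016; (A₃ × (A₄ × A₅)): 40×3 by 3×32 → 40×32, cost 40·3·32 = 3840; cumulative 5856; ((A₁ × A₂) × (A₃ × (A₄ × A₅))): 25×40 by 40×32 → 25×32, cost 25·40·32 = 32000; cumulative 62856. Total 62856.
Order II = ((A₁ × ((A₂ × A₃) × A₄)) × A₅): (A₂ × A₃): 25×40 by 40×3 → 25×3, cost 25·40·3 = 3000; ((A₂ × A₃) × A₄): 25×3 by 3×21 → 25×21, cost 25·3·21 = 1575; cumulative 4575; (A₁ × ((A₂ × A₃) × A₄)): 25×25 by 25×21 → 25×21, cost 25·25·21 = 13125; cumulative 17700; ((A₁ × ((A₂ × A₃) × A₄)) × A₅): 25×21 by 21×32 → 25×32, cost 25·21·32 = 16800; cumulative 34500. Total 34500.
Difference: |62856 − 34500| = 28356.

28356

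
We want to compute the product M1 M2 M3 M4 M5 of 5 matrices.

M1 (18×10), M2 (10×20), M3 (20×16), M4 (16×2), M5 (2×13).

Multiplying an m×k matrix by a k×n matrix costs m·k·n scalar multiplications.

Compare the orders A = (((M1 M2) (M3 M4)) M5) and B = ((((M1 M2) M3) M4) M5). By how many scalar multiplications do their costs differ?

4976

Order A = (((M1 M2) (M3 M4)) M5): (M1 M2): 18×10 by 10×20 → 18×20, cost 18·10·20 = 3600; (M3 M4): 20×16 by 16×2 → 20×2, cost 20·16·2 = 640; ((M1 M2) (M3 M4)): 18×20 by 20×2 → 18×2, cost 18·20·2 = 720; cumulative 4960; (((M1 M2) (M3 M4)) M5): 18×2 by 2×13 → 18×13, cost 18·2·13 = 468; cumulative 5428. Total 5428.
Order B = ((((M1 M2) M3) M4) M5): (M1 M2): 18×10 by 10×20 → 18×20, cost 18·10·20 = 3600; ((M1 M2) M3): 18×20 by 20×16 → 18×16, cost 18·20·16 = 5760; cumulative 9360; (((M1 M2) M3) M4): 18×16 by 16×2 → 18×2, cost 18·16·2 = 576; cumulative 9936; ((((M1 M2) M3) M4) M5): 18×2 by 2×13 → 18×13, cost 18·2·13 = 468; cumulative 10404. Total 10404.
Difference: |5428 − 10404| = 4976.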